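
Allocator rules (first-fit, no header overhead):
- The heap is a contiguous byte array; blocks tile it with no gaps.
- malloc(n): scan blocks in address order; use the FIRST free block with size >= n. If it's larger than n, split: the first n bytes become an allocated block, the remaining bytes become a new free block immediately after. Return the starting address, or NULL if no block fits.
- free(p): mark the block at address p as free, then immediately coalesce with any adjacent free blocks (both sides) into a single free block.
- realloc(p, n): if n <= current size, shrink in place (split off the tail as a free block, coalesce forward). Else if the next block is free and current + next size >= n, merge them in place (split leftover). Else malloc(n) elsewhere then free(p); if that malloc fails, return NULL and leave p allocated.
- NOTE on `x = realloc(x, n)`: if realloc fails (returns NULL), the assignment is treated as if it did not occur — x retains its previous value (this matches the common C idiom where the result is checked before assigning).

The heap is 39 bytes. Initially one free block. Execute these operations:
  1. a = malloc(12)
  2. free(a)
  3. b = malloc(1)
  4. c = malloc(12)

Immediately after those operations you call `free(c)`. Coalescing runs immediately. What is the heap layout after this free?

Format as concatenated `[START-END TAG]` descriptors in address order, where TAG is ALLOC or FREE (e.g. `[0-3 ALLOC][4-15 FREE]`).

Op 1: a = malloc(12) -> a = 0; heap: [0-11 ALLOC][12-38 FREE]
Op 2: free(a) -> (freed a); heap: [0-38 FREE]
Op 3: b = malloc(1) -> b = 0; heap: [0-0 ALLOC][1-38 FREE]
Op 4: c = malloc(12) -> c = 1; heap: [0-0 ALLOC][1-12 ALLOC][13-38 FREE]
free(c): c = 1 -> block [1-12 ALLOC]; mark free, coalesce with adjacent free neighbors -> [0-0 ALLOC][1-38 FREE]

Answer: [0-0 ALLOC][1-38 FREE]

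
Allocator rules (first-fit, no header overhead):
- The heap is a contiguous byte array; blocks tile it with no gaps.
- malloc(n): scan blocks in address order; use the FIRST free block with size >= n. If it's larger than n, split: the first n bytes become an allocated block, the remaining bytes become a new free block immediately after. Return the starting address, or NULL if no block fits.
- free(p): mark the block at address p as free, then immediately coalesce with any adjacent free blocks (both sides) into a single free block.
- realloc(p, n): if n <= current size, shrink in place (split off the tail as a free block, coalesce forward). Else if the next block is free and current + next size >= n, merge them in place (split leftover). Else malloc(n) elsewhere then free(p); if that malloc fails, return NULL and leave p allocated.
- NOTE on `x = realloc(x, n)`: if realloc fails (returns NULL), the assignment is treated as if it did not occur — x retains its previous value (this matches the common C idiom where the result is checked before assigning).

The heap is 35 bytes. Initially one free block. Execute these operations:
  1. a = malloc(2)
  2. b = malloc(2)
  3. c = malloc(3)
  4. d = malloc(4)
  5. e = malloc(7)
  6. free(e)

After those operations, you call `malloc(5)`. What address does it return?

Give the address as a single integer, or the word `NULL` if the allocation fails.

Answer: 11

Derivation:
Op 1: a = malloc(2) -> a = 0; heap: [0-1 ALLOC][2-34 FREE]
Op 2: b = malloc(2) -> b = 2; heap: [0-1 ALLOC][2-3 ALLOC][4-34 FREE]
Op 3: c = malloc(3) -> c = 4; heap: [0-1 ALLOC][2-3 ALLOC][4-6 ALLOC][7-34 FREE]
Op 4: d = malloc(4) -> d = 7; heap: [0-1 ALLOC][2-3 ALLOC][4-6 ALLOC][7-10 ALLOC][11-34 FREE]
Op 5: e = malloc(7) -> e = 11; heap: [0-1 ALLOC][2-3 ALLOC][4-6 ALLOC][7-10 ALLOC][11-17 ALLOC][18-34 FREE]
Op 6: free(e) -> (freed e); heap: [0-1 ALLOC][2-3 ALLOC][4-6 ALLOC][7-10 ALLOC][11-34 FREE]
malloc(5): first-fit scan over [0-1 ALLOC][2-3 ALLOC][4-6 ALLOC][7-10 ALLOC][11-34 FREE] -> 11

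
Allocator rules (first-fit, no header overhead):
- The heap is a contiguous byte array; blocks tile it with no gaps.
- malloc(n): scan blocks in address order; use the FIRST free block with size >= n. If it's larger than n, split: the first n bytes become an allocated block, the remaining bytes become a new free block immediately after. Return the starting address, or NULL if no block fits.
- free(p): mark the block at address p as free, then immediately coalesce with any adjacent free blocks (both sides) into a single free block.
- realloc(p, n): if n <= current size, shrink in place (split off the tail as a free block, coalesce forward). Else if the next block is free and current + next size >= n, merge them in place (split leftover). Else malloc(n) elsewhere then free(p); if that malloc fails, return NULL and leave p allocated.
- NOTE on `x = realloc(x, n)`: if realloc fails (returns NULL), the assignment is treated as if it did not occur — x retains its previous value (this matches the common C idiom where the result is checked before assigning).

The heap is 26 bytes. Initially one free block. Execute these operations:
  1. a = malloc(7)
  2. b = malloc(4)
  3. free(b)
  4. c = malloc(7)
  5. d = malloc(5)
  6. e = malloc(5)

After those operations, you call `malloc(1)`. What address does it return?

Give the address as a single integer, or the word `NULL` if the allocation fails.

Op 1: a = malloc(7) -> a = 0; heap: [0-6 ALLOC][7-25 FREE]
Op 2: b = malloc(4) -> b = 7; heap: [0-6 ALLOC][7-10 ALLOC][11-25 FREE]
Op 3: free(b) -> (freed b); heap: [0-6 ALLOC][7-25 FREE]
Op 4: c = malloc(7) -> c = 7; heap: [0-6 ALLOC][7-13 ALLOC][14-25 FREE]
Op 5: d = malloc(5) -> d = 14; heap: [0-6 ALLOC][7-13 ALLOC][14-18 ALLOC][19-25 FREE]
Op 6: e = malloc(5) -> e = 19; heap: [0-6 ALLOC][7-13 ALLOC][14-18 ALLOC][19-23 ALLOC][24-25 FREE]
malloc(1): first-fit scan over [0-6 ALLOC][7-13 ALLOC][14-18 ALLOC][19-23 ALLOC][24-25 FREE] -> 24

Answer: 24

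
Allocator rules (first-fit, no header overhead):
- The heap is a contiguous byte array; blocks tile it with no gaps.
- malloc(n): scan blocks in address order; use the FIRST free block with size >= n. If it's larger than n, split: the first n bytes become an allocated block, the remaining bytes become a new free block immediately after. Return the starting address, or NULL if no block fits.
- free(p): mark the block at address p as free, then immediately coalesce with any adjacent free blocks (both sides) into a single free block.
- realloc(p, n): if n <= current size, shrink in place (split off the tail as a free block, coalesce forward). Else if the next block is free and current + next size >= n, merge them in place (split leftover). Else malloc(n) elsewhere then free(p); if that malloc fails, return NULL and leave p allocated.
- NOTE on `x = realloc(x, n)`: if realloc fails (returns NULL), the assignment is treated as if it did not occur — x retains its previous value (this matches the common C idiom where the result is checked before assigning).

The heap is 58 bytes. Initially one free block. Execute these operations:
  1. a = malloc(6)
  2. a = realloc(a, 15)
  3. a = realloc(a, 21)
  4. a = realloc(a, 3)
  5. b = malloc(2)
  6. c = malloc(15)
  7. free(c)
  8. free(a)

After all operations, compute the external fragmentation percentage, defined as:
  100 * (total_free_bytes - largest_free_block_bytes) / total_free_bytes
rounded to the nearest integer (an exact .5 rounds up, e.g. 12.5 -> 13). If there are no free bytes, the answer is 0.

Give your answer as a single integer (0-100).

Answer: 5

Derivation:
Op 1: a = malloc(6) -> a = 0; heap: [0-5 ALLOC][6-57 FREE]
Op 2: a = realloc(a, 15) -> a = 0; heap: [0-14 ALLOC][15-57 FREE]
Op 3: a = realloc(a, 21) -> a = 0; heap: [0-20 ALLOC][21-57 FREE]
Op 4: a = realloc(a, 3) -> a = 0; heap: [0-2 ALLOC][3-57 FREE]
Op 5: b = malloc(2) -> b = 3; heap: [0-2 ALLOC][3-4 ALLOC][5-57 FREE]
Op 6: c = malloc(15) -> c = 5; heap: [0-2 ALLOC][3-4 ALLOC][5-19 ALLOC][20-57 FREE]
Op 7: free(c) -> (freed c); heap: [0-2 ALLOC][3-4 ALLOC][5-57 FREE]
Op 8: free(a) -> (freed a); heap: [0-2 FREE][3-4 ALLOC][5-57 FREE]
Free blocks: [3 53] total_free=56 largest=53 -> 100*(56-53)/56 = 300/56 ≈ 5.357 -> rounds to 5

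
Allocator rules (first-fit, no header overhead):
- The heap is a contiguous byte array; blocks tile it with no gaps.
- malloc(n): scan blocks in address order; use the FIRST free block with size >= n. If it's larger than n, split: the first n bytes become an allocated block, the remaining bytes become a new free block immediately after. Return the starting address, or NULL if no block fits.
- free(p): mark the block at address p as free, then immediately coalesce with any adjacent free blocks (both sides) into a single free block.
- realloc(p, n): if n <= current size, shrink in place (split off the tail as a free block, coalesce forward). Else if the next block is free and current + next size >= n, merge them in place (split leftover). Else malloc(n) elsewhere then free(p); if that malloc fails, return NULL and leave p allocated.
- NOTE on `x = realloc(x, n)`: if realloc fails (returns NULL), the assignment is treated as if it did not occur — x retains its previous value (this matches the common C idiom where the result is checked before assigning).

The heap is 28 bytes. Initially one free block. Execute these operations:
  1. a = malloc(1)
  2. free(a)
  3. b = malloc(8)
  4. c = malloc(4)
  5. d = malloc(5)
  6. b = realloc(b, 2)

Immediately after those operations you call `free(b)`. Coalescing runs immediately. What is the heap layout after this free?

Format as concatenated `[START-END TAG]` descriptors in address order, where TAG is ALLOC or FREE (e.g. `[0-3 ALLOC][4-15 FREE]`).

Answer: [0-7 FREE][8-11 ALLOC][12-16 ALLOC][17-27 FREE]

Derivation:
Op 1: a = malloc(1) -> a = 0; heap: [0-0 ALLOC][1-27 FREE]
Op 2: free(a) -> (freed a); heap: [0-27 FREE]
Op 3: b = malloc(8) -> b = 0; heap: [0-7 ALLOC][8-27 FREE]
Op 4: c = malloc(4) -> c = 8; heap: [0-7 ALLOC][8-11 ALLOC][12-27 FREE]
Op 5: d = malloc(5) -> d = 12; heap: [0-7 ALLOC][8-11 ALLOC][12-16 ALLOC][17-27 FREE]
Op 6: b = realloc(b, 2) -> b = 0; heap: [0-1 ALLOC][2-7 FREE][8-11 ALLOC][12-16 ALLOC][17-27 FREE]
free(b): b = 0 -> block [0-1 ALLOC]; mark free, coalesce with adjacent free neighbors -> [0-7 FREE][8-11 ALLOC][12-16 ALLOC][17-27 FREE]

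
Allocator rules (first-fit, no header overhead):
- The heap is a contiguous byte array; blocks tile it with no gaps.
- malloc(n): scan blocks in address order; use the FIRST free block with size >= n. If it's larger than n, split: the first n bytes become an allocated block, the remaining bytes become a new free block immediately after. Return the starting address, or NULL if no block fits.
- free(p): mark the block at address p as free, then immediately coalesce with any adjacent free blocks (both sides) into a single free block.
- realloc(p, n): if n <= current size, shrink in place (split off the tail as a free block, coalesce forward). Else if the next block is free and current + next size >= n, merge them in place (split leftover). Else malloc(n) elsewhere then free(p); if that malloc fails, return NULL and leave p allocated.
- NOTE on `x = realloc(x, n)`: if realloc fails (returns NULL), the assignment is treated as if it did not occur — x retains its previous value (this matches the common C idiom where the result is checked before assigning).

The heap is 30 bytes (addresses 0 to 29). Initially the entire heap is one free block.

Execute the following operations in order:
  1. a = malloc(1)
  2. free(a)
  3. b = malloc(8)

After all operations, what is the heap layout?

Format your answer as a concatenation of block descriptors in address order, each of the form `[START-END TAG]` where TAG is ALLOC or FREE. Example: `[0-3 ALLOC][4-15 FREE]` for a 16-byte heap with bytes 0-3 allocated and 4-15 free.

Op 1: a = malloc(1) -> a = 0; heap: [0-0 ALLOC][1-29 FREE]
Op 2: free(a) -> (freed a); heap: [0-29 FREE]
Op 3: b = malloc(8) -> b = 0; heap: [0-7 ALLOC][8-29 FREE]

Answer: [0-7 ALLOC][8-29 FREE]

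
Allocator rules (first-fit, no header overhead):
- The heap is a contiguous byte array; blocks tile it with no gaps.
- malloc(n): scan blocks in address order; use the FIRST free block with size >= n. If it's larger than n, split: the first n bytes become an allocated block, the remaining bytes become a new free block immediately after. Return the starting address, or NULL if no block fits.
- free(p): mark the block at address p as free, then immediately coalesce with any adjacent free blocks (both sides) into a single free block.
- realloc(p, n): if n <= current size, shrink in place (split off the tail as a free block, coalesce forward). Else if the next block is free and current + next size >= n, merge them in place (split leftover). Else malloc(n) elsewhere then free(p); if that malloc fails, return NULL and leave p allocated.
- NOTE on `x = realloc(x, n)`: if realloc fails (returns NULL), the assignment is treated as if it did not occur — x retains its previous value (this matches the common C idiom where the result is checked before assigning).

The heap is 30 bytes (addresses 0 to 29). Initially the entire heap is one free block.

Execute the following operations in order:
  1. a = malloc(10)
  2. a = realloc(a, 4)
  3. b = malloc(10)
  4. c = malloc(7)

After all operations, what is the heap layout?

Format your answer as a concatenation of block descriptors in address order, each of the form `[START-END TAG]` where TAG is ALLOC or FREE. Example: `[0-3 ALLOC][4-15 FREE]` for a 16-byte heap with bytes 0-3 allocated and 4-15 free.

Answer: [0-3 ALLOC][4-13 ALLOC][14-20 ALLOC][21-29 FREE]

Derivation:
Op 1: a = malloc(10) -> a = 0; heap: [0-9 ALLOC][10-29 FREE]
Op 2: a = realloc(a, 4) -> a = 0; heap: [0-3 ALLOC][4-29 FREE]
Op 3: b = malloc(10) -> b = 4; heap: [0-3 ALLOC][4-13 ALLOC][14-29 FREE]
Op 4: c = malloc(7) -> c = 14; heap: [0-3 ALLOC][4-13 ALLOC][14-20 ALLOC][21-29 FREE]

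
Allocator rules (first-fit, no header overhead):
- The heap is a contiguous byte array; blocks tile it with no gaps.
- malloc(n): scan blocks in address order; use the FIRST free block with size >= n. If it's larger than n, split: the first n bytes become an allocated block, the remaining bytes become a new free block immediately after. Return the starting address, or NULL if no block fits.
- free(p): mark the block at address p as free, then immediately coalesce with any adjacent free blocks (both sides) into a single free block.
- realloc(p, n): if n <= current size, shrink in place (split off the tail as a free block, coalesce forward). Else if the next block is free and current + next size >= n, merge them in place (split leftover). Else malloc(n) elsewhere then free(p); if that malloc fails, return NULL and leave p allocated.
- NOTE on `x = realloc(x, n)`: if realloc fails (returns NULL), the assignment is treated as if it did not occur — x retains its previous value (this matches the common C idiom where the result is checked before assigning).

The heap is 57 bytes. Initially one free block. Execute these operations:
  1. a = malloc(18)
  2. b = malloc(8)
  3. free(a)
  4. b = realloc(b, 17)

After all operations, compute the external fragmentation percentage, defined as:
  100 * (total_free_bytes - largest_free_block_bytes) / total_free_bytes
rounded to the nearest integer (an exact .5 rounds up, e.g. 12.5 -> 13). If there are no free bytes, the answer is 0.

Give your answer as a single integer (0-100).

Op 1: a = malloc(18) -> a = 0; heap: [0-17 ALLOC][18-56 FREE]
Op 2: b = malloc(8) -> b = 18; heap: [0-17 ALLOC][18-25 ALLOC][26-56 FREE]
Op 3: free(a) -> (freed a); heap: [0-17 FREE][18-25 ALLOC][26-56 FREE]
Op 4: b = realloc(b, 17) -> b = 18; heap: [0-17 FREE][18-34 ALLOC][35-56 FREE]
Free blocks: [18 22] total_free=40 largest=22 -> 100*(40-22)/40 = 1800/40 = 45

Answer: 45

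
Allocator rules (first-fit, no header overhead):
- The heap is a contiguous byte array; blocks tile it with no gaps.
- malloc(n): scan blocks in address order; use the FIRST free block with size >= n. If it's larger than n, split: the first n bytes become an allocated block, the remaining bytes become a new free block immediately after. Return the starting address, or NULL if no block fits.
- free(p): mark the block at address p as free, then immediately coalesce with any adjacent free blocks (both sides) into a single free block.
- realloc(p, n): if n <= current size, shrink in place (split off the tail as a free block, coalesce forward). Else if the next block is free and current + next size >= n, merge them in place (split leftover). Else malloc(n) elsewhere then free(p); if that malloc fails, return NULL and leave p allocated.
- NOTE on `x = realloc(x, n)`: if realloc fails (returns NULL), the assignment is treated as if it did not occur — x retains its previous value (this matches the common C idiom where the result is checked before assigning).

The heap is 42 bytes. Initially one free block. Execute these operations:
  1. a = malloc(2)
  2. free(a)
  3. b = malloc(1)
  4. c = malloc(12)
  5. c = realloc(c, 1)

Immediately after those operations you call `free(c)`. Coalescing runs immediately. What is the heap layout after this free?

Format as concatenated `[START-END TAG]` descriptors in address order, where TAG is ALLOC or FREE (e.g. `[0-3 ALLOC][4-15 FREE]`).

Op 1: a = malloc(2) -> a = 0; heap: [0-1 ALLOC][2-41 FREE]
Op 2: free(a) -> (freed a); heap: [0-41 FREE]
Op 3: b = malloc(1) -> b = 0; heap: [0-0 ALLOC][1-41 FREE]
Op 4: c = malloc(12) -> c = 1; heap: [0-0 ALLOC][1-12 ALLOC][13-41 FREE]
Op 5: c = realloc(c, 1) -> c = 1; heap: [0-0 ALLOC][1-1 ALLOC][2-41 FREE]
free(c): c = 1 -> block [1-1 ALLOC]; mark free, coalesce with adjacent free neighbors -> [0-0 ALLOC][1-41 FREE]

Answer: [0-0 ALLOC][1-41 FREE]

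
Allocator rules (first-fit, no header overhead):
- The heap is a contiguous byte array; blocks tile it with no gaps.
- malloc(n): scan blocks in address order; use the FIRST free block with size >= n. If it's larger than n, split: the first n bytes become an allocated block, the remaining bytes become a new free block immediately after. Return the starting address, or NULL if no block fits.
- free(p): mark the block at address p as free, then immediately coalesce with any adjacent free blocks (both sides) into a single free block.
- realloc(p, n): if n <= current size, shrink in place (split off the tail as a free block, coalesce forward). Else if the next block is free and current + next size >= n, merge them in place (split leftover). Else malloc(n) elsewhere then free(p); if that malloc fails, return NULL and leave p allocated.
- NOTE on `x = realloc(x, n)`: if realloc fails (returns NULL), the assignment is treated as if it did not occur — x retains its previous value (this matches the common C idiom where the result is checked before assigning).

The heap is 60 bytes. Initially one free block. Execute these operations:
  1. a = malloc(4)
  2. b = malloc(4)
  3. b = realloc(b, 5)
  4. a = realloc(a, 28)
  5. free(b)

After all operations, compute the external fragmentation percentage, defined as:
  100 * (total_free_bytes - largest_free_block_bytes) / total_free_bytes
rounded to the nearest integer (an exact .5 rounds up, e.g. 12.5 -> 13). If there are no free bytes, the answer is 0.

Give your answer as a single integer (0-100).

Op 1: a = malloc(4) -> a = 0; heap: [0-3 ALLOC][4-59 FREE]
Op 2: b = malloc(4) -> b = 4; heap: [0-3 ALLOC][4-7 ALLOC][8-59 FREE]
Op 3: b = realloc(b, 5) -> b = 4; heap: [0-3 ALLOC][4-8 ALLOC][9-59 FREE]
Op 4: a = realloc(a, 28) -> a = 9; heap: [0-3 FREE][4-8 ALLOC][9-36 ALLOC][37-59 FREE]
Op 5: free(b) -> (freed b); heap: [0-8 FREE][9-36 ALLOC][37-59 FREE]
Free blocks: [9 23] total_free=32 largest=23 -> 100*(32-23)/32 = 900/32 = 28.125 -> rounds to 28

Answer: 28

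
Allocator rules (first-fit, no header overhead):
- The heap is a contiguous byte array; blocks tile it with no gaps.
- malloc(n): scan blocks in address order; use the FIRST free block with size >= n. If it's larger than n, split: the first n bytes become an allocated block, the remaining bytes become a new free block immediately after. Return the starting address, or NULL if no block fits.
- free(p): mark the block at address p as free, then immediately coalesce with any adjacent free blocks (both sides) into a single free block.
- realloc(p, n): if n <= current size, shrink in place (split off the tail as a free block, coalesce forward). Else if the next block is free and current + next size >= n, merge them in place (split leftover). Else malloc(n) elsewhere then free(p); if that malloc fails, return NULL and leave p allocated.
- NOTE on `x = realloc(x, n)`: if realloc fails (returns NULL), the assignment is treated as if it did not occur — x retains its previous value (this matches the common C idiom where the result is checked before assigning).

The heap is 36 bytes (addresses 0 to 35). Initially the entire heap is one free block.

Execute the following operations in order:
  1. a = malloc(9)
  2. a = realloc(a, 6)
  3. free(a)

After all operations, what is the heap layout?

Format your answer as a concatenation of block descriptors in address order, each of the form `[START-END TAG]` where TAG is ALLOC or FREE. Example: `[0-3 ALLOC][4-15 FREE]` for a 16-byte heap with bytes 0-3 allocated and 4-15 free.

Op 1: a = malloc(9) -> a = 0; heap: [0-8 ALLOC][9-35 FREE]
Op 2: a = realloc(a, 6) -> a = 0; heap: [0-5 ALLOC][6-35 FREE]
Op 3: free(a) -> (freed a); heap: [0-35 FREE]

Answer: [0-35 FREE]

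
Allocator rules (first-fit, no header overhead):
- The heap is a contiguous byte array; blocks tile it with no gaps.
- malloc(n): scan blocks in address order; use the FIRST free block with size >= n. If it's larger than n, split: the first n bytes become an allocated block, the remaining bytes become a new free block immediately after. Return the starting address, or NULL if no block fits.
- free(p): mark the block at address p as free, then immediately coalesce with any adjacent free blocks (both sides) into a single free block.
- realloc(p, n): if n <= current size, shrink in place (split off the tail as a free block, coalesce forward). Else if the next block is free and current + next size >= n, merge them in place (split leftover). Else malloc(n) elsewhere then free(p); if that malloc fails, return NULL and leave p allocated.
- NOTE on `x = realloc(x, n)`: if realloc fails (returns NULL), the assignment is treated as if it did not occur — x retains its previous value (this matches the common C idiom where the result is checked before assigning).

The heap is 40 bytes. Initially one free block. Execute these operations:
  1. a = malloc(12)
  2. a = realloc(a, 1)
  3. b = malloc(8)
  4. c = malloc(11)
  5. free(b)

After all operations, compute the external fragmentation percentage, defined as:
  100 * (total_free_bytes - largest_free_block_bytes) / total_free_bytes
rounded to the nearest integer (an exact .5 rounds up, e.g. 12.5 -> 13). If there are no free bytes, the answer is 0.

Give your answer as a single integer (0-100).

Answer: 29

Derivation:
Op 1: a = malloc(12) -> a = 0; heap: [0-11 ALLOC][12-39 FREE]
Op 2: a = realloc(a, 1) -> a = 0; heap: [0-0 ALLOC][1-39 FREE]
Op 3: b = malloc(8) -> b = 1; heap: [0-0 ALLOC][1-8 ALLOC][9-39 FREE]
Op 4: c = malloc(11) -> c = 9; heap: [0-0 ALLOC][1-8 ALLOC][9-19 ALLOC][20-39 FREE]
Op 5: free(b) -> (freed b); heap: [0-0 ALLOC][1-8 FREE][9-19 ALLOC][20-39 FREE]
Free blocks: [8 20] total_free=28 largest=20 -> 100*(28-20)/28 = 800/28 ≈ 28.571 -> rounds to 29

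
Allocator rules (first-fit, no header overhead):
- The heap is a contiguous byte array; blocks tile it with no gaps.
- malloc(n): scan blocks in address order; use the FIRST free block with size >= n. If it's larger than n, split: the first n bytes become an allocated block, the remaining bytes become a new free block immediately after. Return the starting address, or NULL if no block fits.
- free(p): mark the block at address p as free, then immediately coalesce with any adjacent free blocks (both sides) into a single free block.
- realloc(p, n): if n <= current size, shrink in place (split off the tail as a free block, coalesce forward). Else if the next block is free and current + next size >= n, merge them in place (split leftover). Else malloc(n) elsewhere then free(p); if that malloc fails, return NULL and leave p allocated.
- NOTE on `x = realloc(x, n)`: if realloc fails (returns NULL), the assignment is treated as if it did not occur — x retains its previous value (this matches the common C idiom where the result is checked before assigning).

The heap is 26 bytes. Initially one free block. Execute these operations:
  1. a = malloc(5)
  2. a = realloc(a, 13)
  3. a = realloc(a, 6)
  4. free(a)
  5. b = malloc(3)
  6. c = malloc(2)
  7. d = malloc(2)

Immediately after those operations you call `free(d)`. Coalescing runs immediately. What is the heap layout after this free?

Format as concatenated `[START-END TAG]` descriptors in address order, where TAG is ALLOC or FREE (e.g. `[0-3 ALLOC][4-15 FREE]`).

Op 1: a = malloc(5) -> a = 0; heap: [0-4 ALLOC][5-25 FREE]
Op 2: a = realloc(a, 13) -> a = 0; heap: [0-12 ALLOC][13-25 FREE]
Op 3: a = realloc(a, 6) -> a = 0; heap: [0-5 ALLOC][6-25 FREE]
Op 4: free(a) -> (freed a); heap: [0-25 FREE]
Op 5: b = malloc(3) -> b = 0; heap: [0-2 ALLOC][3-25 FREE]
Op 6: c = malloc(2) -> c = 3; heap: [0-2 ALLOC][3-4 ALLOC][5-25 FREE]
Op 7: d = malloc(2) -> d = 5; heap: [0-2 ALLOC][3-4 ALLOC][5-6 ALLOC][7-25 FREE]
free(d): d = 5 -> block [5-6 ALLOC]; mark free, coalesce with adjacent free neighbors -> [0-2 ALLOC][3-4 ALLOC][5-25 FREE]

Answer: [0-2 ALLOC][3-4 ALLOC][5-25 FREE]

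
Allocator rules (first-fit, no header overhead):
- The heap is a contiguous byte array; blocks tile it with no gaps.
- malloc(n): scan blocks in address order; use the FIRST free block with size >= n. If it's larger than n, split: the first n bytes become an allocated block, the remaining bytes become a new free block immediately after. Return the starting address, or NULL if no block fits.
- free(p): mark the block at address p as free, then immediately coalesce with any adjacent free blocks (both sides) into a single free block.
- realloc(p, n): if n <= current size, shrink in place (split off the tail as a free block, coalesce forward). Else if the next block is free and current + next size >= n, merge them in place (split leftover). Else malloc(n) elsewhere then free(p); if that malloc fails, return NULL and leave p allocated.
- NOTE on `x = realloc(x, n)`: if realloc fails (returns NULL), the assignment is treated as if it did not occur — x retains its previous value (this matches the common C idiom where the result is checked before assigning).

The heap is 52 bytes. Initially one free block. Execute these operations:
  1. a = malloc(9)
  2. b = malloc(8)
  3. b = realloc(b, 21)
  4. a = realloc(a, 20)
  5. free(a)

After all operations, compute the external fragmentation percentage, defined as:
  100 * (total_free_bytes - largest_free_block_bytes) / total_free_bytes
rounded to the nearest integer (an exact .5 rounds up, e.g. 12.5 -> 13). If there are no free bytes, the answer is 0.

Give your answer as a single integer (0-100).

Answer: 29

Derivation:
Op 1: a = malloc(9) -> a = 0; heap: [0-8 ALLOC][9-51 FREE]
Op 2: b = malloc(8) -> b = 9; heap: [0-8 ALLOC][9-16 ALLOC][17-51 FREE]
Op 3: b = realloc(b, 21) -> b = 9; heap: [0-8 ALLOC][9-29 ALLOC][30-51 FREE]
Op 4: a = realloc(a, 20) -> a = 30; heap: [0-8 FREE][9-29 ALLOC][30-49 ALLOC][50-51 FREE]
Op 5: free(a) -> (freed a); heap: [0-8 FREE][9-29 ALLOC][30-51 FREE]
Free blocks: [9 22] total_free=31 largest=22 -> 100*(31-22)/31 = 900/31 ≈ 29.032 -> rounds to 29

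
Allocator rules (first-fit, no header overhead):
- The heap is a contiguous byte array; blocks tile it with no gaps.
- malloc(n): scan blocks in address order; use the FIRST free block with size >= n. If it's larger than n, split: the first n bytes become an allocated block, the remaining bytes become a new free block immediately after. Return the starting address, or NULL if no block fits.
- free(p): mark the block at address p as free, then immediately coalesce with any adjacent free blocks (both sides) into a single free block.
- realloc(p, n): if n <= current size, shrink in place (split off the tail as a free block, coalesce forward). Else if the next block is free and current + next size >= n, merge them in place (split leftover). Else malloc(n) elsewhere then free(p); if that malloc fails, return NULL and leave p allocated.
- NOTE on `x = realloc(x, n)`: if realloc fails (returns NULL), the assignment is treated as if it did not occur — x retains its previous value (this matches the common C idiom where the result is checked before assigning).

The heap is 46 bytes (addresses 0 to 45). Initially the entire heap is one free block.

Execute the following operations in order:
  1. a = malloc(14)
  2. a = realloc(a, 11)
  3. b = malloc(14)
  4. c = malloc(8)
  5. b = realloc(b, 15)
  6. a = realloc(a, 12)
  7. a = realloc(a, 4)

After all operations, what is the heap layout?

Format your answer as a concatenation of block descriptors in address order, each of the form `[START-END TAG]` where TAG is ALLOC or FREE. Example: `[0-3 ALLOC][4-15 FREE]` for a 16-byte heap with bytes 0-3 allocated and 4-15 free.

Answer: [0-10 FREE][11-24 ALLOC][25-32 ALLOC][33-36 ALLOC][37-45 FREE]

Derivation:
Op 1: a = malloc(14) -> a = 0; heap: [0-13 ALLOC][14-45 FREE]
Op 2: a = realloc(a, 11) -> a = 0; heap: [0-10 ALLOC][11-45 FREE]
Op 3: b = malloc(14) -> b = 11; heap: [0-10 ALLOC][11-24 ALLOC][25-45 FREE]
Op 4: c = malloc(8) -> c = 25; heap: [0-10 ALLOC][11-24 ALLOC][25-32 ALLOC][33-45 FREE]
Op 5: b = realloc(b, 15) -> NULL (b unchanged); heap: [0-10 ALLOC][11-24 ALLOC][25-32 ALLOC][33-45 FREE]
Op 6: a = realloc(a, 12) -> a = 33; heap: [0-10 FREE][11-24 ALLOC][25-32 ALLOC][33-44 ALLOC][45-45 FREE]
Op 7: a = realloc(a, 4) -> a = 33; heap: [0-10 FREE][11-24 ALLOC][25-32 ALLOC][33-36 ALLOC][37-45 FREE]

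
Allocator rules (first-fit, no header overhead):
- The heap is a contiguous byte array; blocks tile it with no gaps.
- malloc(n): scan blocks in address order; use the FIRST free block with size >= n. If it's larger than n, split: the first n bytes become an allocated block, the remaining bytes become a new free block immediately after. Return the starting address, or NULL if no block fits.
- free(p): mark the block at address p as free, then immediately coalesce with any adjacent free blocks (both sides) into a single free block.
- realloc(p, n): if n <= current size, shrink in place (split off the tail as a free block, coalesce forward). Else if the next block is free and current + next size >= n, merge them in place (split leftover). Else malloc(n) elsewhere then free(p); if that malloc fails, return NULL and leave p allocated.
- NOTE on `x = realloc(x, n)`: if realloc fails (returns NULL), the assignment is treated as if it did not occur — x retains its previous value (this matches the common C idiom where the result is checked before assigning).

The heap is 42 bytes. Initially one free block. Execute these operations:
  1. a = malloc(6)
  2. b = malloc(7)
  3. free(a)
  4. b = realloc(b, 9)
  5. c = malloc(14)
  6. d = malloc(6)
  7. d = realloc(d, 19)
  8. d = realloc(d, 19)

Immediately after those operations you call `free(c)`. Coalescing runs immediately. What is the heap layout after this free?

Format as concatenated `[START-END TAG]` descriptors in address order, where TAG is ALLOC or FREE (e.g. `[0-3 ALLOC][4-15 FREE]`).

Answer: [0-5 ALLOC][6-14 ALLOC][15-41 FREE]

Derivation:
Op 1: a = malloc(6) -> a = 0; heap: [0-5 ALLOC][6-41 FREE]
Op 2: b = malloc(7) -> b = 6; heap: [0-5 ALLOC][6-12 ALLOC][13-41 FREE]
Op 3: free(a) -> (freed a); heap: [0-5 FREE][6-12 ALLOC][13-41 FREE]
Op 4: b = realloc(b, 9) -> b = 6; heap: [0-5 FREE][6-14 ALLOC][15-41 FREE]
Op 5: c = malloc(14) -> c = 15; heap: [0-5 FREE][6-14 ALLOC][15-28 ALLOC][29-41 FREE]
Op 6: d = malloc(6) -> d = 0; heap: [0-5 ALLOC][6-14 ALLOC][15-28 ALLOC][29-41 FREE]
Op 7: d = realloc(d, 19) -> NULL (d unchanged); heap: [0-5 ALLOC][6-14 ALLOC][15-28 ALLOC][29-41 FREE]
Op 8: d = realloc(d, 19) -> NULL (d unchanged); heap: [0-5 ALLOC][6-14 ALLOC][15-28 ALLOC][29-41 FREE]
free(c): c = 15 -> block [15-28 ALLOC]; mark free, coalesce with adjacent free neighbors -> [0-5 ALLOC][6-14 ALLOC][15-41 FREE]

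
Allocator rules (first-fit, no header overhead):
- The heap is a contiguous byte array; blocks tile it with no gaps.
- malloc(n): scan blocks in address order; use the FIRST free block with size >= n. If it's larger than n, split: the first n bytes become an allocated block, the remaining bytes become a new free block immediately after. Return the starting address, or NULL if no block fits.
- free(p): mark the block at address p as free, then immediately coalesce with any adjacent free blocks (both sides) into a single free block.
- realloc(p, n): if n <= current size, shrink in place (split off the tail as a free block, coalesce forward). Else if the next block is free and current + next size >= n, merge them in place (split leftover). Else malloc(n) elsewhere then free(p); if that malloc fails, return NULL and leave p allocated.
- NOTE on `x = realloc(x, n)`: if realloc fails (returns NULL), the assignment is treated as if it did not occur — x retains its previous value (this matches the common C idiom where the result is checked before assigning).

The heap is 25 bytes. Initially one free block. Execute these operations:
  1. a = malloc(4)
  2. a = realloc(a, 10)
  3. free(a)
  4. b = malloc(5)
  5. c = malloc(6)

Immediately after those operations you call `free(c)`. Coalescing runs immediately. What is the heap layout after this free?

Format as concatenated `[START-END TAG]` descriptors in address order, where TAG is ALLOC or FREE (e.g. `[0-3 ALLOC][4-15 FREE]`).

Answer: [0-4 ALLOC][5-24 FREE]

Derivation:
Op 1: a = malloc(4) -> a = 0; heap: [0-3 ALLOC][4-24 FREE]
Op 2: a = realloc(a, 10) -> a = 0; heap: [0-9 ALLOC][10-24 FREE]
Op 3: free(a) -> (freed a); heap: [0-24 FREE]
Op 4: b = malloc(5) -> b = 0; heap: [0-4 ALLOC][5-24 FREE]
Op 5: c = malloc(6) -> c = 5; heap: [0-4 ALLOC][5-10 ALLOC][11-24 FREE]
free(c): c = 5 -> block [5-10 ALLOC]; mark free, coalesce with adjacent free neighbors -> [0-4 ALLOC][5-24 FREE]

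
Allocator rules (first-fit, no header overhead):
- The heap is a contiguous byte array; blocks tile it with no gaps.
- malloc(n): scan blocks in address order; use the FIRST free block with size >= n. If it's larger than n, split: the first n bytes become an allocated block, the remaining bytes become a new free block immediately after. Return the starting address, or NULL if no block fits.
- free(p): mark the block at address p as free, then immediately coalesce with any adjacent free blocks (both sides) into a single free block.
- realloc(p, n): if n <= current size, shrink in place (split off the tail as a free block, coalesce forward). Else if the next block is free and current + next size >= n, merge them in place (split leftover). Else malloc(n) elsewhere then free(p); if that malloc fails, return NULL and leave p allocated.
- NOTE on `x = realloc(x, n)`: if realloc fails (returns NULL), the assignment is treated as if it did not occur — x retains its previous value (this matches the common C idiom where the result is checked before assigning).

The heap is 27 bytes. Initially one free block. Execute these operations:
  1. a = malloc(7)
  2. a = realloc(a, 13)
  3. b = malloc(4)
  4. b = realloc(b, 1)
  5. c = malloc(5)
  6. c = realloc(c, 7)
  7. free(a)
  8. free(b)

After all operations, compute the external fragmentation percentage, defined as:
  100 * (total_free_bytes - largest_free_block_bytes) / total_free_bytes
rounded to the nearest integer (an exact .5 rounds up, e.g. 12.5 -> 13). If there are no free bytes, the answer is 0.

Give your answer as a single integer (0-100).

Answer: 30

Derivation:
Op 1: a = malloc(7) -> a = 0; heap: [0-6 ALLOC][7-26 FREE]
Op 2: a = realloc(a, 13) -> a = 0; heap: [0-12 ALLOC][13-26 FREE]
Op 3: b = malloc(4) -> b = 13; heap: [0-12 ALLOC][13-16 ALLOC][17-26 FREE]
Op 4: b = realloc(b, 1) -> b = 13; heap: [0-12 ALLOC][13-13 ALLOC][14-26 FREE]
Op 5: c = malloc(5) -> c = 14; heap: [0-12 ALLOC][13-13 ALLOC][14-18 ALLOC][19-26 FREE]
Op 6: c = realloc(c, 7) -> c = 14; heap: [0-12 ALLOC][13-13 ALLOC][14-20 ALLOC][21-26 FREE]
Op 7: free(a) -> (freed a); heap: [0-12 FREE][13-13 ALLOC][14-20 ALLOC][21-26 FREE]
Op 8: free(b) -> (freed b); heap: [0-13 FREE][14-20 ALLOC][21-26 FREE]
Free blocks: [14 6] total_free=20 largest=14 -> 100*(20-14)/20 = 600/20 = 30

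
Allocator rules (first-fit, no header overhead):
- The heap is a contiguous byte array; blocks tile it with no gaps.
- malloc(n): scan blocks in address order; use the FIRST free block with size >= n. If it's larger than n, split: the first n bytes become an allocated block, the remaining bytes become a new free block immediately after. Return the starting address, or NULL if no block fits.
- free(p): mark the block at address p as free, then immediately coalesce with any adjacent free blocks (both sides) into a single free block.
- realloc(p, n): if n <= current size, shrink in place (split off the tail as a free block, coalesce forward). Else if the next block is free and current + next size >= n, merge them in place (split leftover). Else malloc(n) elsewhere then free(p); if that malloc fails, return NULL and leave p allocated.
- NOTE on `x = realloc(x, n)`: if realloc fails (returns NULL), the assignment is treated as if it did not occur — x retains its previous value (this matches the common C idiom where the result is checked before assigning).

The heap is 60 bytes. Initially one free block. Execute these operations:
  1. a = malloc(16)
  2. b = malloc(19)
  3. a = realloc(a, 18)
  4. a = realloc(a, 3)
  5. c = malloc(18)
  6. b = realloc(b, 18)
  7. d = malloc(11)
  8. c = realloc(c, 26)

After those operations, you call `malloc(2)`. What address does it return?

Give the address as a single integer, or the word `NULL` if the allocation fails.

Op 1: a = malloc(16) -> a = 0; heap: [0-15 ALLOC][16-59 FREE]
Op 2: b = malloc(19) -> b = 16; heap: [0-15 ALLOC][16-34 ALLOC][35-59 FREE]
Op 3: a = realloc(a, 18) -> a = 35; heap: [0-15 FREE][16-34 ALLOC][35-52 ALLOC][53-59 FREE]
Op 4: a = realloc(a, 3) -> a = 35; heap: [0-15 FREE][16-34 ALLOC][35-37 ALLOC][38-59 FREE]
Op 5: c = malloc(18) -> c = 38; heap: [0-15 FREE][16-34 ALLOC][35-37 ALLOC][38-55 ALLOC][56-59 FREE]
Op 6: b = realloc(b, 18) -> b = 16; heap: [0-15 FREE][16-33 ALLOC][34-34 FREE][35-37 ALLOC][38-55 ALLOC][56-59 FREE]
Op 7: d = malloc(11) -> d = 0; heap: [0-10 ALLOC][11-15 FREE][16-33 ALLOC][34-34 FREE][35-37 ALLOC][38-55 ALLOC][56-59 FREE]
Op 8: c = realloc(c, 26) -> NULL (c unchanged); heap: [0-10 ALLOC][11-15 FREE][16-33 ALLOC][34-34 FREE][35-37 ALLOC][38-55 ALLOC][56-59 FREE]
malloc(2): first-fit scan over [0-10 ALLOC][11-15 FREE][16-33 ALLOC][34-34 FREE][35-37 ALLOC][38-55 ALLOC][56-59 FREE] -> 11

Answer: 11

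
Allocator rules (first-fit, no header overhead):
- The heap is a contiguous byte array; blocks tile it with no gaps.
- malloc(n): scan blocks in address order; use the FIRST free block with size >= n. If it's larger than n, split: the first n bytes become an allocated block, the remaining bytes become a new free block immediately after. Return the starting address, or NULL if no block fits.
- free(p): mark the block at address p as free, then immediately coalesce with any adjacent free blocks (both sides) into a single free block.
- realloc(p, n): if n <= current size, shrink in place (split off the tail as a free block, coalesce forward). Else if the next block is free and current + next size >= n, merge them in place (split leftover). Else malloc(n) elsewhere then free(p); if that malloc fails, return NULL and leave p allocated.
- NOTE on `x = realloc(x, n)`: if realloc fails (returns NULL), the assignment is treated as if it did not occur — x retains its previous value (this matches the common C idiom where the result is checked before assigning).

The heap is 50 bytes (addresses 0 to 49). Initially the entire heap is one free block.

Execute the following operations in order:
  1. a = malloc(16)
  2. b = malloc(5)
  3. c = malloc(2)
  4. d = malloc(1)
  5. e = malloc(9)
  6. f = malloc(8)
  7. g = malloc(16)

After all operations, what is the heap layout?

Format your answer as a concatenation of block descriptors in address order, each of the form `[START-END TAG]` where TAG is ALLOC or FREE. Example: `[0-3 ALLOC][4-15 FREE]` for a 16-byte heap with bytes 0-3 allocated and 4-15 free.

Answer: [0-15 ALLOC][16-20 ALLOC][21-22 ALLOC][23-23 ALLOC][24-32 ALLOC][33-40 ALLOC][41-49 FREE]

Derivation:
Op 1: a = malloc(16) -> a = 0; heap: [0-15 ALLOC][16-49 FREE]
Op 2: b = malloc(5) -> b = 16; heap: [0-15 ALLOC][16-20 ALLOC][21-49 FREE]
Op 3: c = malloc(2) -> c = 21; heap: [0-15 ALLOC][16-20 ALLOC][21-22 ALLOC][23-49 FREE]
Op 4: d = malloc(1) -> d = 23; heap: [0-15 ALLOC][16-20 ALLOC][21-22 ALLOC][23-23 ALLOC][24-49 FREE]
Op 5: e = malloc(9) -> e = 24; heap: [0-15 ALLOC][16-20 ALLOC][21-22 ALLOC][23-23 ALLOC][24-32 ALLOC][33-49 FREE]
Op 6: f = malloc(8) -> f = 33; heap: [0-15 ALLOC][16-20 ALLOC][21-22 ALLOC][23-23 ALLOC][24-32 ALLOC][33-40 ALLOC][41-49 FREE]
Op 7: g = malloc(16) -> g = NULL; heap: [0-15 ALLOC][16-20 ALLOC][21-22 ALLOC][23-23 ALLOC][24-32 ALLOC][33-40 ALLOC][41-49 FREE]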